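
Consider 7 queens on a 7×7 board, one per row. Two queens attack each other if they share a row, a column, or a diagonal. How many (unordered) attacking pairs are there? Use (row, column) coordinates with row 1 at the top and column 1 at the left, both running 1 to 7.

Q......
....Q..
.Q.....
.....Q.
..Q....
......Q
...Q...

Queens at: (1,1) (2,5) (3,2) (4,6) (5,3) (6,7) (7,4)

All columns are distinct and no two queens satisfy |Δrow| = |Δcol|, so no pair attacks.

0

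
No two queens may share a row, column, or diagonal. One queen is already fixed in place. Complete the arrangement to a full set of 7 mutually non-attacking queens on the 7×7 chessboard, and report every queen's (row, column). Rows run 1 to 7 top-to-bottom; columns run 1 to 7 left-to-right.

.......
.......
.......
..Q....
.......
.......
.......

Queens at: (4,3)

Row 1: attacked by (4,3)→{3,6}. Safe: 1, 2, 4, 5, 7. Place at column 5.
Row 2: attacked by (1,5)→{4,5,6}; (4,3)→{1,3,5}. Safe: 2, 7. Place at column 2.
Row 3: attacked by (1,5)→{3,5,7}; (2,2)→{1,2,3}; (4,3)→{2,3,4}. Safe: 6. Place at column 6.
Row 5: attacked by (1,5)→{1,5}; (2,2)→{2,5}; (3,6)→{4,6}; (4,3)→{2,3,4}. Safe: 7. Place at column 7.
Row 6: attacked by (1,5)→{5}; (2,2)→{2,6}; (3,6)→{3,6}; (4,3)→{1,3,5}; (5,7)→{6,7}. Safe: 4. Place at column 4.
Row 7: attacked by (1,5)→{5}; (2,2)→{2,7}; (3,6)→{2,6}; (4,3)→{3,6}; (5,7)→{5,7}; (6,4)→{3,4,5}. Safe: 1. Place at column 1.
Columns [5, 2, 6, 3, 7, 4, 1], r−c [-4, 0, -3, 1, -2, 2, 6], r+c [6, 4, 9, 7, 12, 10, 8] are all distinct, so no two queens attack.

(1,5) (2,2) (3,6) (4,3) (5,7) (6,4) (7,1)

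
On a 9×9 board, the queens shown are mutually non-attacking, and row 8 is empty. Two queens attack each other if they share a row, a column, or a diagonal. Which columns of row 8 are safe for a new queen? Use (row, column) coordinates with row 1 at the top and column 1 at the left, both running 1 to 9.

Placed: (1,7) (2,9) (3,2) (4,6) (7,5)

(1,7) attacks row 8 at column 7.
(2,9) attacks row 8 at column 9 and diagonals 3.
(3,2) attacks row 8 at column 2 and diagonals 7.
(4,6) attacks row 8 at column 6 and diagonals 2.
(7,5) attacks row 8 at column 5 and diagonals 4, 6.
Attacked columns: {2, 3, 4, 5, 6, 7, 9}. Safe: {1, 8}.

columns 1, 8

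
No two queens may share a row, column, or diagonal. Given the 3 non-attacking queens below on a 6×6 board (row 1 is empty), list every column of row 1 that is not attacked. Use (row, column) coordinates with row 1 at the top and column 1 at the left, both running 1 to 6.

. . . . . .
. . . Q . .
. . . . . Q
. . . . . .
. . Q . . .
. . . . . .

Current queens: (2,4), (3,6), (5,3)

(2,4) attacks row 1 at column 4 and diagonals 3, 5.
(3,6) attacks row 1 at column 6 and diagonals 4.
(5,3) attacks row 1 at column 3.
Attacked columns: {3, 4, 5, 6}. Safe: {1, 2}.

columns 1, 2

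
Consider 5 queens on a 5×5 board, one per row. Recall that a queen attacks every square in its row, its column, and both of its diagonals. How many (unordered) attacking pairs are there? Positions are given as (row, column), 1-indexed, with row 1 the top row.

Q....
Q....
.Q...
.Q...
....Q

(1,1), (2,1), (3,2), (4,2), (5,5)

Same column: (1,1)–(2,1) (column 1); (3,2)–(4,2) (column 2).
Same diagonal: (1,1)–(5,5) (|1−5| = |1−5| = 4); (2,1)–(3,2) (|2−3| = |1−2| = 1).
Total attacking pairs: 4.

4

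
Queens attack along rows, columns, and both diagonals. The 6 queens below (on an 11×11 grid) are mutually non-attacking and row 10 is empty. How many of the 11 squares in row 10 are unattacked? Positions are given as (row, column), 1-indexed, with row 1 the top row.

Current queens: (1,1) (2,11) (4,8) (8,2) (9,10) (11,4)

2

(1,1) attacks row 10 at column 1 and diagonals 10.
(2,11) attacks row 10 at column 11 and diagonals 3.
(4,8) attacks row 10 at column 8 and diagonals 2.
(8,2) attacks row 10 at column 2 and diagonals 4.
(9,10) attacks row 10 at column 10 and diagonals 9, 11.
(11,4) attacks row 10 at column 4 and diagonals 3, 5.
Attacked columns: {1, 2, 3, 4, 5, 8, 9, 10, 11}. Safe: {6, 7}.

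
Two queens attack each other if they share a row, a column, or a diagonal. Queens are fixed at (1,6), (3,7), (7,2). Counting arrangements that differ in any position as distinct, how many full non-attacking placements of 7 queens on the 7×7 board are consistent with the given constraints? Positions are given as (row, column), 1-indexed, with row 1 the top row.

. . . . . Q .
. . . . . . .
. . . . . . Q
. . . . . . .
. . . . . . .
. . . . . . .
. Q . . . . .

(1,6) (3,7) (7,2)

Branch on row 2: col 1 → 0; col 3 → 1; col 4 → 1.
Sum: 0 + 1 + 1 = 2.

2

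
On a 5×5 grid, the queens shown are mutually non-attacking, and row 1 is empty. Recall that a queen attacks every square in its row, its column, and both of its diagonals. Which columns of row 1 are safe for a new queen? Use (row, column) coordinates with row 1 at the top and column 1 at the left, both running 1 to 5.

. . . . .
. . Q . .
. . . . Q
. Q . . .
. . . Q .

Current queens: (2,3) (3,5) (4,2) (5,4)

columns 1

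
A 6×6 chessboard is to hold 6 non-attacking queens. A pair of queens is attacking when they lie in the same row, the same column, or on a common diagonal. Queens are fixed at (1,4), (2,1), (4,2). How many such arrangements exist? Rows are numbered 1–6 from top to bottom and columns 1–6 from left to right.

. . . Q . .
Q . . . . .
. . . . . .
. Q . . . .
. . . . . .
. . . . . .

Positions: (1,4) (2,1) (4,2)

1

Branch on row 3: col 5 → 1.
Sum: 1 = 1.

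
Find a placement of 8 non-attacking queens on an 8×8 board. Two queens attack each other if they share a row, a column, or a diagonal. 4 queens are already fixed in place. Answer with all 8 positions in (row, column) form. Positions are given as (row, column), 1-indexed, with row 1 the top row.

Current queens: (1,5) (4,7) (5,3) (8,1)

(1,5) (2,2) (3,4) (4,7) (5,3) (6,8) (7,6) (8,1)

Row 2: attacked by (1,5)→{4,5,6}; (4,7)→{5,7}; (5,3)→{3,6}; (8,1)→{1,7}. Safe: 2, 8. Place at column 2.
Row 3: attacked by (1,5)→{3,5,7}; (2,2)→{1,2,3}; (4,7)→{6,7,8}; (5,3)→{1,3,5}; (8,1)→{1,6}. Safe: 4. Place at column 4.
Row 6: attacked by (1,5)→{5}; (2,2)→{2,6}; (3,4)→{1,4,7}; (4,7)→{5,7}; (5,3)→{2,3,4}; (8,1)→{1,3}. Safe: 8. Place at column 8.
Row 7: attacked by (1,5)→{5}; (2,2)→{2,7}; (3,4)→{4,8}; (4,7)→{4,7}; (5,3)→{1,3,5}; (6,8)→{7,8}; (8,1)→{1,2}. Safe: 6. Place at column 6.
Columns [5, 2, 4, 7, 3, 8, 6, 1], r−c [-4, 0, -1, -3, 2, -2, 1, 7], r+c [6, 4, 7, 11, 8, 14, 13, 9] are all distinct, so no two queens attack.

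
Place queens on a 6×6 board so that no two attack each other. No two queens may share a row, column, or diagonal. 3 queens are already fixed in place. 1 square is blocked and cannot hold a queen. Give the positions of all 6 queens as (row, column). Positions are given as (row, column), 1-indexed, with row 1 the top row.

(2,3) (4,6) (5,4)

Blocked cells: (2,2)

(1,5) (2,3) (3,1) (4,6) (5,4) (6,2)

Row 1: attacked by (2,3)→{2,3,4}; (4,6)→{3,6}; (5,4)→{4}. Safe: 1, 5. Place at column 5.
Row 3: attacked by (1,5)→{3,5}; (2,3)→{2,3,4}; (4,6)→{5,6}; (5,4)→{2,4,6}. Safe: 1. Place at column 1.
Row 6: attacked by (1,5)→{5}; (2,3)→{3}; (3,1)→{1,4}; (4,6)→{4,6}; (5,4)→{3,4,5}. Safe: 2. Place at column 2.
Columns [5, 3, 1, 6, 4, 2], r−c [-4, -1, 2, -2, 1, 4], r+c [6, 5, 4, 10, 9, 8] are all distinct, so no two queens attack.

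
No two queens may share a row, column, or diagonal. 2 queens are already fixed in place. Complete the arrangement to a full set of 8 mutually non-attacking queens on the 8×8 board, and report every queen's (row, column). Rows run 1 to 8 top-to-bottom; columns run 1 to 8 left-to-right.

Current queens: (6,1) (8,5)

Row 1: attacked by (6,1)→{1,6}; (8,5)→{5}. Safe: 2, 3, 4, 7, 8. Place at column 2.
Row 2: attacked by (1,2)→{1,2,3}; (6,1)→{1,5}; (8,5)→{5}. Safe: 4, 6, 7, 8. Place at column 4.
Row 3: attacked by (1,2)→{2,4}; (2,4)→{3,4,5}; (6,1)→{1,4}; (8,5)→{5}. Safe: 6, 7, 8. Place at column 6.
Row 4: attacked by (1,2)→{2,5}; (2,4)→{2,4,6}; (3,6)→{5,6,7}; (6,1)→{1,3}; (8,5)→{1,5}. Safe: 8. Place at column 8.
Row 5: attacked by (1,2)→{2,6}; (2,4)→{1,4,7}; (3,6)→{4,6,8}; (4,8)→{7,8}; (6,1)→{1,2}; (8,5)→{2,5,8}. Safe: 3. Place at column 3.
Row 7: attacked by (1,2)→{2,8}; (2,4)→{4}; (3,6)→{2,6}; (4,8)→{5,8}; (5,3)→{1,3,5}; (6,1)→{1,2}; (8,5)→{4,5,6}. Safe: 7. Place at column 7.
Columns [2, 4, 6, 8, 3, 1, 7, 5], r−c [-1, -2, -3, -4, 2, 5, 0, 3], r+c [3, 6, 9, 12, 8, 7, 14, 13] are all distinct, so no two queens attack.

(1,2) (2,4) (3,6) (4,8) (5,3) (6,1) (7,7) (8,5)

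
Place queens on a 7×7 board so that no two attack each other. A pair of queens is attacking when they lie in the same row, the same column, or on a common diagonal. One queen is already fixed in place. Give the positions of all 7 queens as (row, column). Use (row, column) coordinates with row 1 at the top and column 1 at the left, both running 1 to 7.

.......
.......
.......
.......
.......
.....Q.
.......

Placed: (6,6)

(1,7) (2,4) (3,1) (4,5) (5,2) (6,6) (7,3)

Row 1: attacked by (6,6)→{1,6}. Safe: 2, 3, 4, 5, 7. Place at column 7.
Row 2: attacked by (1,7)→{6,7}; (6,6)→{2,6}. Safe: 1, 3, 4, 5. Place at column 4.
Row 3: attacked by (1,7)→{5,7}; (2,4)→{3,4,5}; (6,6)→{3,6}. Safe: 1, 2. Place at column 1.
Row 4: attacked by (1,7)→{4,7}; (2,4)→{2,4,6}; (3,1)→{1,2}; (6,6)→{4,6}. Safe: 3, 5. Place at column 5.
Row 5: attacked by (1,7)→{3,7}; (2,4)→{1,4,7}; (3,1)→{1,3}; (4,5)→{4,5,6}; (6,6)→{5,6,7}. Safe: 2. Place at column 2.
Row 7: attacked by (1,7)→{1,7}; (2,4)→{4}; (3,1)→{1,5}; (4,5)→{2,5}; (5,2)→{2,4}; (6,6)→{5,6,7}. Safe: 3. Place at column 3.
Columns [7, 4, 1, 5, 2, 6, 3], r−c [-6, -2, 2, -1, 3, 0, 4], r+c [8, 6, 4, 9, 7, 12, 10] are all distinct, so no two queens attack.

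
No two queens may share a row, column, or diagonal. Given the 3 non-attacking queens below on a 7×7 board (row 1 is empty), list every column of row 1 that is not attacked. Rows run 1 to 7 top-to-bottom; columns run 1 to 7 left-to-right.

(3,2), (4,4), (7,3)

(3,2) attacks row 1 at column 2 and diagonals 4.
(4,4) attacks row 1 at column 4 and diagonals 1, 7.
(7,3) attacks row 1 at column 3.
Attacked columns: {1, 2, 3, 4, 7}. Safe: {5, 6}.

columns 5, 6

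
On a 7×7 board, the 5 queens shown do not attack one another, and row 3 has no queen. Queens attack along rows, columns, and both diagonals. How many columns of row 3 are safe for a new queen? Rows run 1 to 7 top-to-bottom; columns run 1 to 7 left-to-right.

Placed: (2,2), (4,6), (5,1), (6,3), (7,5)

1

(2,2) attacks row 3 at column 2 and diagonals 1, 3.
(4,6) attacks row 3 at column 6 and diagonals 5, 7.
(5,1) attacks row 3 at column 1 and diagonals 3.
(6,3) attacks row 3 at column 3 and diagonals 6.
(7,5) attacks row 3 at column 5 and diagonals 1.
Attacked columns: {1, 2, 3, 5, 6, 7}. Safe: {4}.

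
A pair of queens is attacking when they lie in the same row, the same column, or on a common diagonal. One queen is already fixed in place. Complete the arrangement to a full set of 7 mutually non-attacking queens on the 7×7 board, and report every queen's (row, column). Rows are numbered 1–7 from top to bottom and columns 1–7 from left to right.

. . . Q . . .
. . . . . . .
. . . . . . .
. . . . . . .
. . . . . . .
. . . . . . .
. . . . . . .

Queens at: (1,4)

Row 2: attacked by (1,4)→{3,4,5}. Safe: 1, 2, 6, 7. Place at column 1.
Row 3: attacked by (1,4)→{2,4,6}; (2,1)→{1,2}. Safe: 3, 5, 7. Place at column 3.
Row 4: attacked by (1,4)→{1,4,7}; (2,1)→{1,3}; (3,3)→{2,3,4}. Safe: 5, 6. Place at column 6.
Row 5: attacked by (1,4)→{4}; (2,1)→{1,4}; (3,3)→{1,3,5}; (4,6)→{5,6,7}. Safe: 2. Place at column 2.
Row 6: attacked by (1,4)→{4}; (2,1)→{1,5}; (3,3)→{3,6}; (4,6)→{4,6}; (5,2)→{1,2,3}. Safe: 7. Place at column 7.
Row 7: attacked by (1,4)→{4}; (2,1)→{1,6}; (3,3)→{3,7}; (4,6)→{3,6}; (5,2)→{2,4}; (6,7)→{6,7}. Safe: 5. Place at column 5.
Columns [4, 1, 3, 6, 2, 7, 5], r−c [-3, 1, 0, -2, 3, -1, 2], r+c [5, 3, 6, 10, 7, 13, 12] are all distinct, so no two queens attack.

(1,4) (2,1) (3,3) (4,6) (5,2) (6,7) (7,5)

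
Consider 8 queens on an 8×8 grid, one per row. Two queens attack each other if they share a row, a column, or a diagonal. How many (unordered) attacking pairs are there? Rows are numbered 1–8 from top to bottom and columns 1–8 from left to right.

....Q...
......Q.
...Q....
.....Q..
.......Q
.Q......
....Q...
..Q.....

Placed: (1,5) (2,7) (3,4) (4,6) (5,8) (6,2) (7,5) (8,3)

Same column: (1,5)–(7,5) (column 5).
Total attacking pairs: 1.

1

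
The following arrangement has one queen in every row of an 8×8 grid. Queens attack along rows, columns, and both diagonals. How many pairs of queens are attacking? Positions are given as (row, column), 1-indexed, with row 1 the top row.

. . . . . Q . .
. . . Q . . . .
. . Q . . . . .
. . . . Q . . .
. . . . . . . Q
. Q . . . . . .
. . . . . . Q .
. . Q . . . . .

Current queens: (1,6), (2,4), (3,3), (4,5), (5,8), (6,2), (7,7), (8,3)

3

Same column: (3,3)–(8,3) (column 3).
Same diagonal: (2,4)–(3,3) (|2−3| = |4−3| = 1); (3,3)–(7,7) (|3−7| = |3−7| = 4).
Total attacking pairs: 3.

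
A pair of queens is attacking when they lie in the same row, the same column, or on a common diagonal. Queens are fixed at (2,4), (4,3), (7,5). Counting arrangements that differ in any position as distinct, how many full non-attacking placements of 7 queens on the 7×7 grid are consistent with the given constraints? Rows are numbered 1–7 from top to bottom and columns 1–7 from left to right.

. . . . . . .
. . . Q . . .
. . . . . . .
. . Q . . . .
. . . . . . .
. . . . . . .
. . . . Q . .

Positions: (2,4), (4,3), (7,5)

Branch on row 1: col 1 → 1; col 2 → 0; col 7 → 0.
Sum: 1 + 0 + 0 = 1.

1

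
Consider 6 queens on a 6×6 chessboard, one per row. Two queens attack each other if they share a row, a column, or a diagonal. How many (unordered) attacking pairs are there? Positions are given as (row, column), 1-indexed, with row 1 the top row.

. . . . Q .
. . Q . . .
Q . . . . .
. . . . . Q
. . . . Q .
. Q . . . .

Same column: (1,5)–(5,5) (column 5).
Same diagonal: (4,6)–(5,5) (|4−5| = |6−5| = 1).
Total attacking pairs: 2.

2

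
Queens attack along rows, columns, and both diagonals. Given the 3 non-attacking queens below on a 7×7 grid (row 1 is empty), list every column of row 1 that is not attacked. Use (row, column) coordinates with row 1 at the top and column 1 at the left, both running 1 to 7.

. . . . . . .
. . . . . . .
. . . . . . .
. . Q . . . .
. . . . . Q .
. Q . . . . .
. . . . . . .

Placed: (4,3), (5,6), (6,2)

(4,3) attacks row 1 at column 3 and diagonals 6.
(5,6) attacks row 1 at column 6 and diagonals 2.
(6,2) attacks row 1 at column 2 and diagonals 7.
Attacked columns: {2, 3, 6, 7}. Safe: {1, 4, 5}.

columns 1, 4, 5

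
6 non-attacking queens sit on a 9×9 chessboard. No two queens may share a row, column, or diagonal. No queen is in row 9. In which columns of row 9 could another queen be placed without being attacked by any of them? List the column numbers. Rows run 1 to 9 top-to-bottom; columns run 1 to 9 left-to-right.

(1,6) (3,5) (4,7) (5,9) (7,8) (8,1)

(1,6) attacks row 9 at column 6.
(3,5) attacks row 9 at column 5.
(4,7) attacks row 9 at column 7 and diagonals 2.
(5,9) attacks row 9 at column 9 and diagonals 5.
(7,8) attacks row 9 at column 8 and diagonals 6.
(8,1) attacks row 9 at column 1 and diagonals 2.
Attacked columns: {1, 2, 5, 6, 7, 8, 9}. Safe: {3, 4}.

columns 3, 4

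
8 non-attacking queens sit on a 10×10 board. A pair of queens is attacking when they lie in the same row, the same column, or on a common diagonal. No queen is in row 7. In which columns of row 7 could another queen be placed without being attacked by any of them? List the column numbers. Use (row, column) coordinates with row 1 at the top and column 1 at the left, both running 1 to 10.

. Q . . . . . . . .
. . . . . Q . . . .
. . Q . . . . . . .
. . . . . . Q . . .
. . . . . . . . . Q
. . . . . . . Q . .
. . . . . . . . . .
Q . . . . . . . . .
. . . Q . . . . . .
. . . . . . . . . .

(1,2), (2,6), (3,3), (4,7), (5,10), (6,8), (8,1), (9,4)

(1,2) attacks row 7 at column 2 and diagonals 8.
(2,6) attacks row 7 at column 6 and diagonals 1.
(3,3) attacks row 7 at column 3 and diagonals 7.
(4,7) attacks row 7 at column 7 and diagonals 4, 10.
(5,10) attacks row 7 at column 10 and diagonals 8.
(6,8) attacks row 7 at column 8 and diagonals 7, 9.
(8,1) attacks row 7 at column 1 and diagonals 2.
(9,4) attacks row 7 at column 4 and diagonals 2, 6.
Attacked columns: {1, 2, 3, 4, 6, 7, 8, 9, 10}. Safe: {5}.

columns 5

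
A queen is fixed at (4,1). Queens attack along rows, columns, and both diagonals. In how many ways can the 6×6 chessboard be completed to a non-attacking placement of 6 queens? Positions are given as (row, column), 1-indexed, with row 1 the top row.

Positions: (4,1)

1

Branch on row 1: col 2 → 1; col 3 → 0; col 5 → 0; col 6 → 0.
Sum: 1 + 0 + 0 + 0 = 1.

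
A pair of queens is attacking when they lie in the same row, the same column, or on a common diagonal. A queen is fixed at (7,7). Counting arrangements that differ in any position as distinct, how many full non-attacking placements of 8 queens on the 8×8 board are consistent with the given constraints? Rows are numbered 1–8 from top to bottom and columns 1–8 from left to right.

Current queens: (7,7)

Branch on row 1: col 2 → 3; col 3 → 5; col 4 → 2; col 5 → 1; col 6 → 3; col 8 → 2.
Sum: 3 + 5 + 2 + 1 + 3 + 2 = 16.

16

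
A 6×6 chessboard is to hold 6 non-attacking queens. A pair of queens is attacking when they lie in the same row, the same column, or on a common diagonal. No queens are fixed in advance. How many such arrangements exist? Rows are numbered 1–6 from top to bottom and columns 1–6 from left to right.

4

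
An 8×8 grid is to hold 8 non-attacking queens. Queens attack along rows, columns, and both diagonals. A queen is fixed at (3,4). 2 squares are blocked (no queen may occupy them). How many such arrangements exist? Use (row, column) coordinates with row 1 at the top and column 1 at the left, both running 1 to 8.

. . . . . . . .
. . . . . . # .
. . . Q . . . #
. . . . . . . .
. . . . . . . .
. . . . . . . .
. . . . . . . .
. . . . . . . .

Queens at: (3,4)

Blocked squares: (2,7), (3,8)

10

Branch on row 1: col 1 → 0; col 3 → 3; col 5 → 5; col 7 → 1; col 8 → 1.
Sum: 0 + 3 + 5 + 1 + 1 = 10.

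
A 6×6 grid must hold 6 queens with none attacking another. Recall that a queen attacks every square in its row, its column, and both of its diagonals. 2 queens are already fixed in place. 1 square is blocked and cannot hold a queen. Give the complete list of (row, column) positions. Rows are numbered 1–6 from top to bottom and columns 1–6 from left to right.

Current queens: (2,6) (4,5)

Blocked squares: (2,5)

(1,3) (2,6) (3,2) (4,5) (5,1) (6,4)

Row 1: attacked by (2,6)→{5,6}; (4,5)→{2,5}. Safe: 1, 3, 4. Place at column 3.
Row 3: attacked by (1,3)→{1,3,5}; (2,6)→{5,6}; (4,5)→{4,5,6}. Safe: 2. Place at column 2.
Row 5: attacked by (1,3)→{3}; (2,6)→{3,6}; (3,2)→{2,4}; (4,5)→{4,5,6}. Safe: 1. Place at column 1.
Row 6: attacked by (1,3)→{3}; (2,6)→{2,6}; (3,2)→{2,5}; (4,5)→{3,5}; (5,1)→{1,2}. Safe: 4. Place at column 4.
Columns [3, 6, 2, 5, 1, 4], r−c [-2, -4, 1, -1, 4, 2], r+c [4, 8, 5, 9, 6, 10] are all distinct, so no two queens attack.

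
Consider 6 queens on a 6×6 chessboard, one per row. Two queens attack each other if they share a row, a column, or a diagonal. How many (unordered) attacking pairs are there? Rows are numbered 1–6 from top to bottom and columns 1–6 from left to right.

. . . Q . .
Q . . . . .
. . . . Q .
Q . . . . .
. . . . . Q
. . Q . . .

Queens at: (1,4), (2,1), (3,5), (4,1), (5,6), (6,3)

3

Same column: (2,1)–(4,1) (column 1).
Same diagonal: (1,4)–(4,1) (|1−4| = |4−1| = 3); (4,1)–(6,3) (|4−6| = |1−3| = 2).
Total attacking pairs: 3.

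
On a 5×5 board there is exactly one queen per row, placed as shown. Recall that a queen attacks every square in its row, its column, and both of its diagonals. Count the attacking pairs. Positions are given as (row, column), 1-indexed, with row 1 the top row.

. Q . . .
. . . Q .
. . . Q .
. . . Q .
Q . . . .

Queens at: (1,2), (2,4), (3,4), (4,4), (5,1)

Same column: (2,4)–(3,4) (column 4); (2,4)–(4,4) (column 4); (3,4)–(4,4) (column 4).
Same diagonal: (1,2)–(3,4) (|1−3| = |2−4| = 2); (2,4)–(5,1) (|2−5| = |4−1| = 3).
Total attacking pairs: 5.

5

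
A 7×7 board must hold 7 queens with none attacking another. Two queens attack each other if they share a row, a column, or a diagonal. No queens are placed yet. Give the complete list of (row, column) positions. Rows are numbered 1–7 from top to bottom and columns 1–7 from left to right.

Row 1: Safe: 1, 2, 3, 4, 5, 6, 7. Place at column 1.
Row 2: attacked by (1,1)→{1,2}. Safe: 3, 4, 5, 6, 7. Place at column 5.
Row 3: attacked by (1,1)→{1,3}; (2,5)→{4,5,6}. Safe: 2, 7. Place at column 2.
Row 4: attacked by (1,1)→{1,4}; (2,5)→{3,5,7}; (3,2)→{1,2,3}. Safe: 6. Place at column 6.
Row 5: attacked by (1,1)→{1,5}; (2,5)→{2,5}; (3,2)→{2,4}; (4,6)→{5,6,7}. Safe: 3. Place at column 3.
Row 6: attacked by (1,1)→{1,6}; (2,5)→{1,5}; (3,2)→{2,5}; (4,6)→{4,6}; (5,3)→{2,3,4}. Safe: 7. Place at column 7.
Row 7: attacked by (1,1)→{1,7}; (2,5)→{5}; (3,2)→{2,6}; (4,6)→{3,6}; (5,3)→{1,3,5}; (6,7)→{6,7}. Safe: 4. Place at column 4.
Columns [1, 5, 2, 6, 3, 7, 4], r−c [0, -3, 1, -2, 2, -1, 3], r+c [2, 7, 5, 10, 8, 13, 11] are all distinct, so no two queens attack.

(1,1) (2,5) (3,2) (4,6) (5,3) (6,7) (7,4)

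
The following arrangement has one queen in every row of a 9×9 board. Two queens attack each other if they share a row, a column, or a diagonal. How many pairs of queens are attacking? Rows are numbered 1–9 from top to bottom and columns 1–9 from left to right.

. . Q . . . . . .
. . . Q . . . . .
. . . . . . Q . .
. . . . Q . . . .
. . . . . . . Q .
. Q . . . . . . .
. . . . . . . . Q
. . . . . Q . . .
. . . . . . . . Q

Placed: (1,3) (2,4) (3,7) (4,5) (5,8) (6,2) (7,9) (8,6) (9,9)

4

Same column: (7,9)–(9,9) (column 9).
Same diagonal: (1,3)–(2,4) (|1−2| = |3−4| = 1); (1,3)–(7,9) (|1−7| = |3−9| = 6); (2,4)–(7,9) (|2−7| = |4−9| = 5).
Total attacking pairs: 4.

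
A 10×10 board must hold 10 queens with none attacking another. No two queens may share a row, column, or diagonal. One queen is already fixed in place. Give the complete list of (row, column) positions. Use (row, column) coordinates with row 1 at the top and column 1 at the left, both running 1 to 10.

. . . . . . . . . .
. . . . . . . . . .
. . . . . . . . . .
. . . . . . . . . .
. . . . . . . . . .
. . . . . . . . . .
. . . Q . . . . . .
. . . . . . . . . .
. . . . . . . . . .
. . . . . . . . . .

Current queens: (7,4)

(1,3) (2,5) (3,2) (4,8) (5,10) (6,7) (7,4) (8,1) (9,9) (10,6)

Row 1: attacked by (7,4)→{4,10}. Safe: 1, 2, 3, 5, 6, 7, 8, 9. Place at column 3.
Row 2: attacked by (1,3)→{2,3,4}; (7,4)→{4,9}. Safe: 1, 5, 6, 7, 8, 10. Place at column 5.
Row 3: attacked by (1,3)→{1,3,5}; (2,5)→{4,5,6}; (7,4)→{4,8}. Safe: 2, 7, 9, 10. Place at column 2.
Row 4: attacked by (1,3)→{3,6}; (2,5)→{3,5,7}; (3,2)→{1,2,3}; (7,4)→{1,4,7}. Safe: 8, 9, 10. Place at column 8.
Row 5: attacked by (1,3)→{3,7}; (2,5)→{2,5,8}; (3,2)→{2,4}; (4,8)→{7,8,9}; (7,4)→{2,4,6}. Safe: 1, 10. Place at column 10.
Row 6: attacked by (1,3)→{3,8}; (2,5)→{1,5,9}; (3,2)→{2,5}; (4,8)→{6,8,10}; (5,10)→{9,10}; (7,4)→{3,4,5}. Safe: 7. Place at column 7.
Row 8: attacked by (1,3)→{3,10}; (2,5)→{5}; (3,2)→{2,7}; (4,8)→{4,8}; (5,10)→{7,10}; (6,7)→{5,7,9}; (7,4)→{3,4,5}. Safe: 1, 6. Place at column 1.
Row 9: attacked by (1,3)→{3}; (2,5)→{5}; (3,2)→{2,8}; (4,8)→{3,8}; (5,10)→{6,10}; (6,7)→{4,7,10}; (7,4)→{2,4,6}; (8,1)→{1,2}. Safe: 9. Place at column 9.
Row 10: attacked by (1,3)→{3}; (2,5)→{5}; (3,2)→{2,9}; (4,8)→{2,8}; (5,10)→{5,10}; (6,7)→{3,7}; (7,4)→{1,4,7}; (8,1)→{1,3}; (9,9)→{8,9,10}. Safe: 6. Place at column 6.
Columns [3, 5, 2, 8, 10, 7, 4, 1, 9, 6], r−c [-2, -3, 1, -4, -5, -1, 3, 7, 0, 4], r+c [4, 7, 5, 12, 15, 13, 11, 9, 18, 16] are all distinct, so no two queens attack.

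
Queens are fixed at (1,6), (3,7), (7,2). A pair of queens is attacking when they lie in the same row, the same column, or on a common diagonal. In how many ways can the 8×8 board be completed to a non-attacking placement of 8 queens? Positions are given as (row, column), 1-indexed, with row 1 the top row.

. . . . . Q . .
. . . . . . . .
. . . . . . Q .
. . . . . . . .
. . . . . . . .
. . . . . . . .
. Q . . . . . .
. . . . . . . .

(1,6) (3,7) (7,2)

2

Branch on row 2: col 1 → 0; col 3 → 1; col 4 → 1.
Sum: 0 + 1 + 1 = 2.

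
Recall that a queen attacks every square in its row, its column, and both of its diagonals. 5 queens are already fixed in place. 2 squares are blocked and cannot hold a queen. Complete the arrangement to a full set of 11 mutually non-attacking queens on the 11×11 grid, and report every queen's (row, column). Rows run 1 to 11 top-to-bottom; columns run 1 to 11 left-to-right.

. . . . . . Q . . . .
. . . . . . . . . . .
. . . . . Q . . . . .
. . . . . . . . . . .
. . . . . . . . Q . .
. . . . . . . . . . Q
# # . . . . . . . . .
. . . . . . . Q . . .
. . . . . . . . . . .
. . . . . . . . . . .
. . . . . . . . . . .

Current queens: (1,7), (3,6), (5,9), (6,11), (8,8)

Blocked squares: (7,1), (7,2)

(1,7) (2,4) (3,6) (4,1) (5,9) (6,11) (7,3) (8,8) (9,10) (10,5) (11,2)

Row 2: attacked by (1,7)→{6,7,8}; (3,6)→{5,6,7}; (5,9)→{6,9}; (6,11)→{7,11}; (8,8)→{2,8}. Safe: 1, 3, 4, 10. Place at column 4.
Row 4: attacked by (1,7)→{4,7,10}; (2,4)→{2,4,6}; (3,6)→{5,6,7}; (5,9)→{8,9,10}; (6,11)→{9,11}; (8,8)→{4,8}. Safe: 1, 3. Place at column 1.
Row 7: attacked by (1,7)→{1,7}; (2,4)→{4,9}; (3,6)→{2,6,10}; (4,1)→{1,4}; (5,9)→{7,9,11}; (6,11)→{10,11}; (8,8)→{7,8,9}. Blocked: 1,2. Safe: 3, 5. Place at column 3.
Row 9: attacked by (1,7)→{7}; (2,4)→{4,11}; (3,6)→{6}; (4,1)→{1,6}; (5,9)→{5,9}; (6,11)→{8,11}; (7,3)→{1,3,5}; (8,8)→{7,8,9}. Safe: 2, 10. Place at column 10.
Row 10: attacked by (1,7)→{7}; (2,4)→{4}; (3,6)→{6}; (4,1)→{1,7}; (5,9)→{4,9}; (6,11)→{7,11}; (7,3)→{3,6}; (8,8)→{6,8,10}; (9,10)→{9,10,11}. Safe: 2, 5. Place at column 5.
Row 11: attacked by (1,7)→{7}; (2,4)→{4}; (3,6)→{6}; (4,1)→{1,8}; (5,9)→{3,9}; (6,11)→{6,11}; (7,3)→{3,7}; (8,8)→{5,8,11}; (9,10)→{8,10}; (10,5)→{4,5,6}. Safe: 2. Place at column 2.
Columns [7, 4, 6, 1, 9, 11, 3, 8, 10, 5, 2], r−c [-6, -2, -3, 3, -4, -5, 4, 0, -1, 5, 9], r+c [8, 6, 9, 5, 14, 17, 10, 16, 19, 15, 13] are all distinct, so no two queens attack.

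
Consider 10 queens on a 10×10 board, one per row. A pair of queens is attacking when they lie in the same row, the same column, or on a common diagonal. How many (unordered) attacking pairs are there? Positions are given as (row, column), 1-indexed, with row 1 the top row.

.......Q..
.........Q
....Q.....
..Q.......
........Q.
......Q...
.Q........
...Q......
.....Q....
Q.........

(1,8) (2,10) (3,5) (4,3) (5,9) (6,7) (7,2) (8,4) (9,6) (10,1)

2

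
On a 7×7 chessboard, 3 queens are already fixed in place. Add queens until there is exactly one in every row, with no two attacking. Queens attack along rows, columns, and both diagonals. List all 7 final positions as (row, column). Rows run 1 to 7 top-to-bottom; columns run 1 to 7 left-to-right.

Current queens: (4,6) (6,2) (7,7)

(1,5) (2,3) (3,1) (4,6) (5,4) (6,2) (7,7)

Row 1: attacked by (4,6)→{3,6}; (6,2)→{2,7}; (7,7)→{1,7}. Safe: 4, 5. Place at column 5.
Row 2: attacked by (1,5)→{4,5,6}; (4,6)→{4,6}; (6,2)→{2,6}; (7,7)→{2,7}. Safe: 1, 3. Place at column 3.
Row 3: attacked by (1,5)→{3,5,7}; (2,3)→{2,3,4}; (4,6)→{5,6,7}; (6,2)→{2,5}; (7,7)→{3,7}. Safe: 1. Place at column 1.
Row 5: attacked by (1,5)→{1,5}; (2,3)→{3,6}; (3,1)→{1,3}; (4,6)→{5,6,7}; (6,2)→{1,2,3}; (7,7)→{5,7}. Safe: 4. Place at column 4.
Columns [5, 3, 1, 6, 4, 2, 7], r−c [-4, -1, 2, -2, 1, 4, 0], r+c [6, 5, 4, 10, 9, 8, 14] are all distinct, so no two queens attack.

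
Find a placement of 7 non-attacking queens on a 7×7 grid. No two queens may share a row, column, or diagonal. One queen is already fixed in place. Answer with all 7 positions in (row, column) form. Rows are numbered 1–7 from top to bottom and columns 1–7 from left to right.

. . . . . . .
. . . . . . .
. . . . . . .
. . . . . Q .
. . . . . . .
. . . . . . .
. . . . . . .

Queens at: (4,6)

Row 1: attacked by (4,6)→{3,6}. Safe: 1, 2, 4, 5, 7. Place at column 7.
Row 2: attacked by (1,7)→{6,7}; (4,6)→{4,6}. Safe: 1, 2, 3, 5. Place at column 2.
Row 3: attacked by (1,7)→{5,7}; (2,2)→{1,2,3}; (4,6)→{5,6,7}. Safe: 4. Place at column 4.
Row 5: attacked by (1,7)→{3,7}; (2,2)→{2,5}; (3,4)→{2,4,6}; (4,6)→{5,6,7}. Safe: 1. Place at column 1.
Row 6: attacked by (1,7)→{2,7}; (2,2)→{2,6}; (3,4)→{1,4,7}; (4,6)→{4,6}; (5,1)→{1,2}. Safe: 3, 5. Place at column 3.
Row 7: attacked by (1,7)→{1,7}; (2,2)→{2,7}; (3,4)→{4}; (4,6)→{3,6}; (5,1)→{1,3}; (6,3)→{2,3,4}. Safe: 5. Place at column 5.
Columns [7, 2, 4, 6, 1, 3, 5], r−c [-6, 0, -1, -2, 4, 3, 2], r+c [8, 4, 7, 10, 6, 9, 12] are all distinct, so no two queens attack.

(1,7) (2,2) (3,4) (4,6) (5,1) (6,3) (7,5)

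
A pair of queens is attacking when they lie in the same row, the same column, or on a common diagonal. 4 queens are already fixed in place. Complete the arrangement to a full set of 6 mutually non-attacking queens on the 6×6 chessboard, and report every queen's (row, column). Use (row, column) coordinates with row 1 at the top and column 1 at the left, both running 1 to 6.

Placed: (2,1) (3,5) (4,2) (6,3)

Row 1: attacked by (2,1)→{1,2}; (3,5)→{3,5}; (4,2)→{2,5}; (6,3)→{3}. Safe: 4, 6. Place at column 4.
Row 5: attacked by (1,4)→{4}; (2,1)→{1,4}; (3,5)→{3,5}; (4,2)→{1,2,3}; (6,3)→{2,3,4}. Safe: 6. Place at column 6.
Columns [4, 1, 5, 2, 6, 3], r−c [-3, 1, -2, 2, -1, 3], r+c [5, 3, 8, 6, 11, 9] are all distinct, so no two queens attack.

(1,4) (2,1) (3,5) (4,2) (5,6) (6,3)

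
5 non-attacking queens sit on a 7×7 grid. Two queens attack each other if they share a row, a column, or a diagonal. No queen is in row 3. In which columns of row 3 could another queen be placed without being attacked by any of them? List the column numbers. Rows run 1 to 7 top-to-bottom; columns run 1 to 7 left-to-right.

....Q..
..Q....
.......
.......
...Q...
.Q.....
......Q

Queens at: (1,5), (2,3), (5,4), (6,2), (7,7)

columns 1

(1,5) attacks row 3 at column 5 and diagonals 3, 7.
(2,3) attacks row 3 at column 3 and diagonals 2, 4.
(5,4) attacks row 3 at column 4 and diagonals 2, 6.
(6,2) attacks row 3 at column 2 and diagonals 5.
(7,7) attacks row 3 at column 7 and diagonals 3.
Attacked columns: {2, 3, 4, 5, 6, 7}. Safe: {1}.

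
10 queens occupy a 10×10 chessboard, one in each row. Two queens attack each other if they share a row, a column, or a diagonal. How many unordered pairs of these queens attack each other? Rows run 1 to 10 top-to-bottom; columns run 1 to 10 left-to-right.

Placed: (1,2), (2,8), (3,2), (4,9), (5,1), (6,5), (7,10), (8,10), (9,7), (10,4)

Same column: (1,2)–(3,2) (column 2); (7,10)–(8,10) (column 10).
Same diagonal: (3,2)–(6,5) (|3−6| = |2−5| = 3).
Total attacking pairs: 3.

3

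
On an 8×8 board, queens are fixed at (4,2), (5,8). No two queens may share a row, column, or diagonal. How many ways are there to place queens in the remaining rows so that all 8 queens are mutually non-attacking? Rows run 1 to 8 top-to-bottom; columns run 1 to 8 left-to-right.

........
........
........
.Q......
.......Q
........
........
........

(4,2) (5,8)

3

Branch on row 1: col 1 → 0; col 3 → 1; col 6 → 2; col 7 → 0.
Sum: 0 + 1 + 2 + 0 = 3.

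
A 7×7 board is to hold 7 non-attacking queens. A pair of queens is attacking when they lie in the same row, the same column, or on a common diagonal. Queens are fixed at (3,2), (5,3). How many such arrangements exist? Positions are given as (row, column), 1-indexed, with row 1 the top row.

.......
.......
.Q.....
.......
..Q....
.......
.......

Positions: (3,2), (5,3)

2

Branch on row 1: col 1 → 1; col 5 → 1; col 6 → 0.
Sum: 1 + 1 + 0 = 2.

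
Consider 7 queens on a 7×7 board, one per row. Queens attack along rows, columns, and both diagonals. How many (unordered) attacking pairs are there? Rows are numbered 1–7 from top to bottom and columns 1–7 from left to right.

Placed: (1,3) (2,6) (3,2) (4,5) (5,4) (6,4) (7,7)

3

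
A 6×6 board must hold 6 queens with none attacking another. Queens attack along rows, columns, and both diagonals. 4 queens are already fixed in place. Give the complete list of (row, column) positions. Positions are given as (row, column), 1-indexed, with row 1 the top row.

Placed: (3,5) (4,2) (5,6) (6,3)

(1,4) (2,1) (3,5) (4,2) (5,6) (6,3)

Row 1: attacked by (3,5)→{3,5}; (4,2)→{2,5}; (5,6)→{2,6}; (6,3)→{3}. Safe: 1, 4. Place at column 4.
Row 2: attacked by (1,4)→{3,4,5}; (3,5)→{4,5,6}; (4,2)→{2,4}; (5,6)→{3,6}; (6,3)→{3}. Safe: 1. Place at column 1.
Columns [4, 1, 5, 2, 6, 3], r−c [-3, 1, -2, 2, -1, 3], r+c [5, 3, 8, 6, 11, 9] are all distinct, so no two queens attack.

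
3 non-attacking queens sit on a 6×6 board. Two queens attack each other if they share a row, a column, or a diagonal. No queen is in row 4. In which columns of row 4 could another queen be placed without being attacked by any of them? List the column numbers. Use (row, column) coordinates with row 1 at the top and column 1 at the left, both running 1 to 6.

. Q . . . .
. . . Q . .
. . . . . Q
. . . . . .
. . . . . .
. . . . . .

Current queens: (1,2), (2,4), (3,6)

columns 1, 3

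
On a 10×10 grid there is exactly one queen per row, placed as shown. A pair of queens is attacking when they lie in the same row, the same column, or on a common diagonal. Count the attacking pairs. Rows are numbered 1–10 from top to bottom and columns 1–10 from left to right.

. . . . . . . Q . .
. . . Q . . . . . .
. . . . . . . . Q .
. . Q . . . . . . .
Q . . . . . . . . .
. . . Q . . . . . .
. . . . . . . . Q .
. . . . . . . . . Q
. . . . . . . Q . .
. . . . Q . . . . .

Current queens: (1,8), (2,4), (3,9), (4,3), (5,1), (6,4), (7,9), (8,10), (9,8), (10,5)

Same column: (1,8)–(9,8) (column 8); (2,4)–(6,4) (column 4); (3,9)–(7,9) (column 9).
Same diagonal: (2,4)–(5,1) (|2−5| = |4−1| = 3); (2,4)–(7,9) (|2−7| = |4−9| = 5); (2,4)–(8,10) (|2−8| = |4−10| = 6); (4,3)–(9,8) (|4−9| = |3−8| = 5); (7,9)–(8,10) (|7−8| = |9−10| = 1).
Total attacking pairs: 8.

8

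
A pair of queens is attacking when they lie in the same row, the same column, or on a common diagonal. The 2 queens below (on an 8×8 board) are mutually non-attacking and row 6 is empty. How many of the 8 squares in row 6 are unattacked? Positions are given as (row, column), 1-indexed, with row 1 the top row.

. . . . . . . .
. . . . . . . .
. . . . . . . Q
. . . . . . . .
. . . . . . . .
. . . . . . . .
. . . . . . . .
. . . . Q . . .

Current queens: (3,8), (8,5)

(3,8) attacks row 6 at column 8 and diagonals 5.
(8,5) attacks row 6 at column 5 and diagonals 3, 7.
Attacked columns: {3, 5, 7, 8}. Safe: {1, 2, 4, 6}.

4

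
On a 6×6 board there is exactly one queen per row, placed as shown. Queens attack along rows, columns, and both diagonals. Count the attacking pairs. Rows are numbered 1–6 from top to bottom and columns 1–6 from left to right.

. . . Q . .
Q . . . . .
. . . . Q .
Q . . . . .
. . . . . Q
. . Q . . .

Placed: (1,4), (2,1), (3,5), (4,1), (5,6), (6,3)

3

Same column: (2,1)–(4,1) (column 1).
Same diagonal: (1,4)–(4,1) (|1−4| = |4−1| = 3); (4,1)–(6,3) (|4−6| = |1−3| = 2).
Total attacking pairs: 3.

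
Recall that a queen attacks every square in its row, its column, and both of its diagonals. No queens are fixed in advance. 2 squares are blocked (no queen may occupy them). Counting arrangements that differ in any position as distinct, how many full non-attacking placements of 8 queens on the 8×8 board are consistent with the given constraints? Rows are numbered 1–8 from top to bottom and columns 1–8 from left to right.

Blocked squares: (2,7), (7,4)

71

Branch on row 1: col 1 → 2; col 2 → 6; col 3 → 12; col 4 → 14; col 5 → 11; col 6 → 15; col 7 → 8; col 8 → 3.
Sum: 2 + 6 + 12 + 14 + 11 + 15 + 8 + 3 = 71.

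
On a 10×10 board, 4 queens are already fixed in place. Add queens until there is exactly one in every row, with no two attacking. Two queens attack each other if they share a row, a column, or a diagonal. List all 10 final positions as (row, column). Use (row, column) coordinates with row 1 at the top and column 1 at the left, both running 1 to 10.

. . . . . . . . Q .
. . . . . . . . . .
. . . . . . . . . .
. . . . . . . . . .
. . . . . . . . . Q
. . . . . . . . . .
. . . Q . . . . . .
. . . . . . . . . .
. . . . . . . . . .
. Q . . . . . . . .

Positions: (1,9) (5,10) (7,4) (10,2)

(1,9) (2,6) (3,1) (4,3) (5,10) (6,7) (7,4) (8,8) (9,5) (10,2)

Row 2: attacked by (1,9)→{8,9,10}; (5,10)→{7,10}; (7,4)→{4,9}; (10,2)→{2,10}. Safe: 1, 3, 5, 6. Place at column 6.
Row 3: attacked by (1,9)→{7,9}; (2,6)→{5,6,7}; (5,10)→{8,10}; (7,4)→{4,8}; (10,2)→{2,9}. Safe: 1, 3. Place at column 1.
Row 4: attacked by (1,9)→{6,9}; (2,6)→{4,6,8}; (3,1)→{1,2}; (5,10)→{9,10}; (7,4)→{1,4,7}; (10,2)→{2,8}. Safe: 3, 5. Place at column 3.
Row 6: attacked by (1,9)→{4,9}; (2,6)→{2,6,10}; (3,1)→{1,4}; (4,3)→{1,3,5}; (5,10)→{9,10}; (7,4)→{3,4,5}; (10,2)→{2,6}. Safe: 7, 8. Place at column 7.
Row 8: attacked by (1,9)→{2,9}; (2,6)→{6}; (3,1)→{1,6}; (4,3)→{3,7}; (5,10)→{7,10}; (6,7)→{5,7,9}; (7,4)→{3,4,5}; (10,2)→{2,4}. Safe: 8. Place at column 8.
Row 9: attacked by (1,9)→{1,9}; (2,6)→{6}; (3,1)→{1,7}; (4,3)→{3,8}; (5,10)→{6,10}; (6,7)→{4,7,10}; (7,4)→{2,4,6}; (8,8)→{7,8,9}; (10,2)→{1,2,3}. Safe: 5. Place at column 5.
Columns [9, 6, 1, 3, 10, 7, 4, 8, 5, 2], r−c [-8, -4, 2, 1, -5, -1, 3, 0, 4, 8], r+c [10, 8, 4, 7, 15, 13, 11, 16, 14, 12] are all distinct, so no two queens attack.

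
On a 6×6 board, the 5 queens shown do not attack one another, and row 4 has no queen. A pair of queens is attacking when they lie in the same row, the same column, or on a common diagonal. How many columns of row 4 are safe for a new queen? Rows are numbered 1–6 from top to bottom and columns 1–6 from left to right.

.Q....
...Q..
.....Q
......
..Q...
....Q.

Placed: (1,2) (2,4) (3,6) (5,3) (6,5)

1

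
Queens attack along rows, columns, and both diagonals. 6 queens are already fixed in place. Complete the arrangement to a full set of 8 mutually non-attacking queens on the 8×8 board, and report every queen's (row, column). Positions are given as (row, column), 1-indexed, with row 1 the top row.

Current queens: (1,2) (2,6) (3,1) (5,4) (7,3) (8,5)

Row 4: attacked by (1,2)→{2,5}; (2,6)→{4,6,8}; (3,1)→{1,2}; (5,4)→{3,4,5}; (7,3)→{3,6}; (8,5)→{1,5}. Safe: 7. Place at column 7.
Row 6: attacked by (1,2)→{2,7}; (2,6)→{2,6}; (3,1)→{1,4}; (4,7)→{5,7}; (5,4)→{3,4,5}; (7,3)→{2,3,4}; (8,5)→{3,5,7}. Safe: 8. Place at column 8.
Columns [2, 6, 1, 7, 4, 8, 3, 5], r−c [-1, -4, 2, -3, 1, -2, 4, 3], r+c [3, 8, 4, 11, 9, 14, 10, 13] are all distinct, so no two queens attack.

(1,2) (2,6) (3,1) (4,7) (5,4) (6,8) (7,3) (8,5)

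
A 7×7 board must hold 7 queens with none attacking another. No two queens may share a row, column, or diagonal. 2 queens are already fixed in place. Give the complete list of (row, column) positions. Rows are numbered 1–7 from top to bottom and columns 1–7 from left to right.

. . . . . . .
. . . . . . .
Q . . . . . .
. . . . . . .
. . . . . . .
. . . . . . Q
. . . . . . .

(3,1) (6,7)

(1,4) (2,6) (3,1) (4,3) (5,5) (6,7) (7,2)

Row 1: attacked by (3,1)→{1,3}; (6,7)→{2,7}. Safe: 4, 5, 6. Place at column 4.
Row 2: attacked by (1,4)→{3,4,5}; (3,1)→{1,2}; (6,7)→{3,7}. Safe: 6. Place at column 6.
Row 4: attacked by (1,4)→{1,4,7}; (2,6)→{4,6}; (3,1)→{1,2}; (6,7)→{5,7}. Safe: 3. Place at column 3.
Row 5: attacked by (1,4)→{4}; (2,6)→{3,6}; (3,1)→{1,3}; (4,3)→{2,3,4}; (6,7)→{6,7}. Safe: 5. Place at column 5.
Row 7: attacked by (1,4)→{4}; (2,6)→{1,6}; (3,1)→{1,5}; (4,3)→{3,6}; (5,5)→{3,5,7}; (6,7)→{6,7}. Safe: 2. Place at column 2.
Columns [4, 6, 1, 3, 5, 7, 2], r−c [-3, -4, 2, 1, 0, -1, 5], r+c [5, 8, 4, 7, 10, 13, 9] are all distinct, so no two queens attack.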